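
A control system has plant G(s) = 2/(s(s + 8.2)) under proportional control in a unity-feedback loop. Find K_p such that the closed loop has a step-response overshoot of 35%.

From %OS = 100·exp(−πζ/√(1−ζ²)) = 35%, ζ = −ln(0.35)/√(π²+ln²(0.35)) = 0.3169.
Characteristic equation s² + 8.2s + 2K_p = 0 gives ζ = 8.2/(2√(2K_p)).
Setting ζ = 0.3169: √(2K_p) = 8.2/(2·0.3169) = 12.94, so K_p = 167.3/2 = 83.7.

K_p = 83.7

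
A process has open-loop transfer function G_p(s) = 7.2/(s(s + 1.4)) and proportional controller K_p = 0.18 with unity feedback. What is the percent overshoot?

From 1 + K_pG_p(s) = 0: s² + 1.4s + 1.296 = 0 ⇒ ω_n = 1.138, ζ = 0.6149.
%OS = 100·exp(−πζ/√(1−ζ²)) = 100·exp(−π·0.6149/√0.6219) = 8.63%.

8.63%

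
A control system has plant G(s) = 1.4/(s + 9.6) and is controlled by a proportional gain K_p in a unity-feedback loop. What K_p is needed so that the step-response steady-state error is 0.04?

For a type-0 loop with proportional control, e_ss = 1/(1 + K_p·G(0)).
G(0) = 0.1458. Require 1/(1 + K_p·0.1458) = 0.04, so 1 + 0.1458·K_p = 25.
K_p = (25 − 1)/0.1458 = 165.

K_p = 165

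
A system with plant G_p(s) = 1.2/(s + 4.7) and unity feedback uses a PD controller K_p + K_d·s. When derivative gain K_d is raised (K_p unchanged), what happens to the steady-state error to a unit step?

At s = 0 the derivative term contributes nothing: C(0) = K_p regardless of K_d, so K_pos = K_p·G_p(0) and e_ss are unchanged.

unchanged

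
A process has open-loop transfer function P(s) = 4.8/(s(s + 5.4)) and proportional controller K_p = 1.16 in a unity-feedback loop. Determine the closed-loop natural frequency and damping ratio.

ω_n = 2.36 rad/s, ζ = 1.14

The closed-loop denominator is s(s+5.4) + 1.16·4.8 = s² + 5.4s + 5.568.
So ω_n² = 5.568 ⇒ ω_n = 2.36 rad/s, and ζ = 5.4/(2ω_n) = 1.14.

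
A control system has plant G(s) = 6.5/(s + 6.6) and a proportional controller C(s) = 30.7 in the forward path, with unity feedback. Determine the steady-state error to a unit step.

0.032

The loop is type 0. Static position error constant K_pos = C(0)·G(0) = 30.7·0.9848 = 30.23.
Steady-state error to a unit step: e_ss = 1/(1+K_pos) = 1/31.23 = 0.032.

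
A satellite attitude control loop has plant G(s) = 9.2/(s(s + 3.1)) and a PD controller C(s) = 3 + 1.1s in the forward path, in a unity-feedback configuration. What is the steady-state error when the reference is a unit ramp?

The loop has one pole at the origin (type 1). Velocity error constant K_v = lim_{s→0} s·C(s)G(s) = 3·9.2/3.1 = 8.903.
Steady-state error to a unit ramp: e_ss = 1/K_v = 0.112.

0.112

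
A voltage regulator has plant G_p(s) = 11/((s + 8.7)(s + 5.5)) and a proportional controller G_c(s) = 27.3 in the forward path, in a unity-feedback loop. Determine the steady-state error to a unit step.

0.137

The loop is type 0. Static position error constant K_pos = G_c(0)·G_p(0) = 27.3·0.2299 = 6.276.
Steady-state error to a unit step: e_ss = 1/(1+K_pos) = 1/7.276 = 0.137.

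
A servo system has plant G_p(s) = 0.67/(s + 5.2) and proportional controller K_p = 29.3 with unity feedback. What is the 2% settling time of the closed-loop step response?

Closed-loop transfer function: T(s) = K_p·G_p(s)/(1 + K_p·G_p(s)) = 19.63/(s + 5.2 + 19.63) = 19.63/(s + 24.83).
Time constant τ = 1/24.83 = 0.04027 s, so the 2% settling time is about 4τ = 0.161 s.

T_s ≈ 0.161 s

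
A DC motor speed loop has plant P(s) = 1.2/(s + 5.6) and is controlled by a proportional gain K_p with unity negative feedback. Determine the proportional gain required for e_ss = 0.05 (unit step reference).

Steady-state error for a unit step on this type-0 loop is 1/(1 + K_p·P(0)).
P(0) = 0.2143. Require 1/(1 + K_p·0.2143) = 0.05, so 1 + 0.2143·K_p = 20.
K_p = (20 − 1)/0.2143 = 88.7.

K_p = 88.7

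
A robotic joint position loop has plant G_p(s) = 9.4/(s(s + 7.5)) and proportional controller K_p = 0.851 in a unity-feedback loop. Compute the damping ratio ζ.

ζ = 1.33

1 + K_p·G_p(s) = 0 gives s² + 7.5s + 7.999 = 0.
Matching s² + 2ζω_n s + ω_n²: ω_n = √7.999 = 2.828 rad/s and 2ζω_n = 7.5, so ζ = 7.5/(2·2.828) = 1.33.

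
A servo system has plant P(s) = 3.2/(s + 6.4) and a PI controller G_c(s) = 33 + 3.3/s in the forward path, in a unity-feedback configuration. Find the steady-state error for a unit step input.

0

The open loop G_c(s)P(s) has a pole at the origin (type 1), so the static position error constant is infinite and e_ss = 1/(1+∞) = 0.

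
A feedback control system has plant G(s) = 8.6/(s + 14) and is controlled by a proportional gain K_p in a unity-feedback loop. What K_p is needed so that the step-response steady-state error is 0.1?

K_p = 14.7

Steady-state error for a unit step on this type-0 loop is 1/(1 + K_p·G(0)).
G(0) = 0.6143. Require 1/(1 + K_p·0.6143) = 0.1, so 1 + 0.6143·K_p = 10.
K_p = (10 − 1)/0.6143 = 14.7.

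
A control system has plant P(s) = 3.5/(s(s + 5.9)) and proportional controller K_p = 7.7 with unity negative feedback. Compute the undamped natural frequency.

The closed-loop denominator is s(s+5.9) + 7.7·3.5 = s² + 5.9s + 26.95.
Matching s² + 2ζω_n s + ω_n²: ω_n = √26.95 = 5.191 rad/s and 2ζω_n = 5.9, so ζ = 5.9/(2·5.191) = 0.568.

ω_n = 5.19 rad/s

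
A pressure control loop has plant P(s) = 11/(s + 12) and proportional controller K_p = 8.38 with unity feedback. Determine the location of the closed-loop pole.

s = -104.2

Closed-loop transfer function: T(s) = K_p·P(s)/(1 + K_p·P(s)) = 92.18/(s + 12 + 92.18) = 92.18/(s + 104.2).
The closed-loop pole is at s = −104.2.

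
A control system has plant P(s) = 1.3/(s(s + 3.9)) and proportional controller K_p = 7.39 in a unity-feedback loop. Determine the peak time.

T_p = 1.3 s

From 1 + K_pP(s) = 0: s² + 3.9s + 9.607 = 0 ⇒ ω_n = 3.1, ζ = 0.6291.
Damped frequency ω_d = ω_n√(1−ζ²) = 2.409 rad/s, so peak time T_p = π/ω_d = 1.3 s.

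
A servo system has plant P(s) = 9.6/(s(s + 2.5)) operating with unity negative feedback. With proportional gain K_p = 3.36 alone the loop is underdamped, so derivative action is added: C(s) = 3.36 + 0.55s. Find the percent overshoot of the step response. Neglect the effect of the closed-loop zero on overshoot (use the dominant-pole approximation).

Forward path: (3.36 + 0.55s)·9.6/(s(s+2.5)). The closed-loop characteristic equation is s² + (2.5 + 9.6·0.55)s + 9.6·3.36 = 0.
That is s² + 7.78s + 32.26 = 0, so ω_n = 5.679 rad/s and ζ = 7.78/(2·5.679) = 0.6849.
%OS = 100·exp(−πζ/√(1−ζ²)) = 5.22%.

5.22%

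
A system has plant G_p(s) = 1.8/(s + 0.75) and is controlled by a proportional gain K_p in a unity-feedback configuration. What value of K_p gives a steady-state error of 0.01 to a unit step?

K_p = 41.2

Steady-state error for a unit step on this type-0 loop is 1/(1 + K_p·G_p(0)).
G_p(0) = 2.4. Require 1/(1 + K_p·2.4) = 0.01, so 1 + 2.4·K_p = 100.
K_p = (100 − 1)/2.4 = 41.2.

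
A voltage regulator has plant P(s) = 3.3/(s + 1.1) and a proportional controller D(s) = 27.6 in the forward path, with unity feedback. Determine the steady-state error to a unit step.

0.0119

The loop is type 0. Static position error constant K_pos = D(0)·P(0) = 27.6·3 = 82.8.
Steady-state error to a unit step: e_ss = 1/(1+K_pos) = 1/83.8 = 0.0119.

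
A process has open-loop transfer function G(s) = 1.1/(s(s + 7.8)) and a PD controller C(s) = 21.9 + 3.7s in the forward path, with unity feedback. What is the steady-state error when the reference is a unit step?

The open loop C(s)G(s) has a pole at the origin (type 1), so the static position error constant is infinite and e_ss = 1/(1+∞) = 0.

0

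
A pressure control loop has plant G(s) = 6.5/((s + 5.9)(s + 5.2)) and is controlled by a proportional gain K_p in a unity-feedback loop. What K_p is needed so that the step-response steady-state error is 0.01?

For a type-0 loop with proportional control, e_ss = 1/(1 + K_p·G(0)).
G(0) = 0.2119. Require 1/(1 + K_p·0.2119) = 0.01, so 1 + 0.2119·K_p = 100.
K_p = (100 − 1)/0.2119 = 467.

K_p = 467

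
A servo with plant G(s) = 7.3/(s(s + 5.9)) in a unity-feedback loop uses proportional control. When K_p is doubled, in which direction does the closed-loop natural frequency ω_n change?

increase

ω_n = √(7.3·K_p), which grows with K_p.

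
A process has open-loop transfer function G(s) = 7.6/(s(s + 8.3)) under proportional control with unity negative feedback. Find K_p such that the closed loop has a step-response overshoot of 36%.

K_p = 23.7

From %OS = 100·exp(−πζ/√(1−ζ²)) = 36%, ζ = −ln(0.36)/√(π²+ln²(0.36)) = 0.3093.
Characteristic equation s² + 8.3s + 7.6K_p = 0 gives ζ = 8.3/(2√(7.6K_p)).
Setting ζ = 0.3093: √(7.6K_p) = 8.3/(2·0.3093) = 13.42, so K_p = 180.1/7.6 = 23.7.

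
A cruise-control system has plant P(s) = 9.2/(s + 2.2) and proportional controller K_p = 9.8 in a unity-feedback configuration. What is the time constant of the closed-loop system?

Closed-loop transfer function: T(s) = K_p·P(s)/(1 + K_p·P(s)) = 90.16/(s + 2.2 + 90.16) = 90.16/(s + 92.36).
Time constant τ = 1/92.36 = 0.0108 s.

τ = 0.0108 s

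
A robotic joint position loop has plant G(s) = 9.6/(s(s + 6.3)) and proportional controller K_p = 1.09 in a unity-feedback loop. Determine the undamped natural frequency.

With unity feedback the closed-loop characteristic equation is s² + 6.3s + 1.09·9.6 = s² + 6.3s + 10.46 = 0.
So ω_n² = 10.46 ⇒ ω_n = 3.235 rad/s, and ζ = 6.3/(2ω_n) = 0.974.

ω_n = 3.23 rad/s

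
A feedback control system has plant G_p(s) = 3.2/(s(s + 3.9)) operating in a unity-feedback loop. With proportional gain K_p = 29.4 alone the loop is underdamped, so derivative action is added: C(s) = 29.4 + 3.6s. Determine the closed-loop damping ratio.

ζ = 0.795

Forward path: (29.4 + 3.6s)·3.2/(s(s+3.9)). The closed-loop characteristic equation is s² + (3.9 + 3.2·3.6)s + 3.2·29.4 = 0.
That is s² + 15.42s + 94.08 = 0, so ω_n = 9.699 rad/s and ζ = 15.42/(2·9.699) = 0.7949.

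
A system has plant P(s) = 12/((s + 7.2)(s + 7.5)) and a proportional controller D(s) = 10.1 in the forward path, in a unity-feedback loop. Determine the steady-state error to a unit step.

The loop is type 0. Static position error constant K_pos = D(0)·P(0) = 10.1·0.2222 = 2.244.
Steady-state error to a unit step: e_ss = 1/(1+K_pos) = 1/3.244 = 0.308.

0.308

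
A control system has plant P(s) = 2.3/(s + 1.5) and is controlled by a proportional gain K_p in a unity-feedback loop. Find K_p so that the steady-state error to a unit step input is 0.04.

K_p = 15.7

For a type-0 loop with proportional control, e_ss = 1/(1 + K_p·P(0)).
P(0) = 1.533. Require 1/(1 + K_p·1.533) = 0.04, so 1 + 1.533·K_p = 25.
K_p = (25 − 1)/1.533 = 15.7.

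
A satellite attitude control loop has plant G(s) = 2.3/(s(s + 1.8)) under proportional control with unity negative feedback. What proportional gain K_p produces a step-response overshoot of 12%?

From %OS = 100·exp(−πζ/√(1−ζ²)) = 12%, ζ = −ln(0.12)/√(π²+ln²(0.12)) = 0.5594.
Characteristic equation s² + 1.8s + 2.3K_p = 0 gives ζ = 1.8/(2√(2.3K_p)).
Setting ζ = 0.5594: √(2.3K_p) = 1.8/(2·0.5594) = 1.609, so K_p = 2.588/2.3 = 1.13.

K_p = 1.13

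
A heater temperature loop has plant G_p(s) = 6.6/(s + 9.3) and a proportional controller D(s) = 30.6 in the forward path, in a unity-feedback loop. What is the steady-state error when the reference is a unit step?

The loop is type 0. Static position error constant K_pos = D(0)·G_p(0) = 30.6·0.7097 = 21.72.
Steady-state error to a unit step: e_ss = 1/(1+K_pos) = 1/22.72 = 0.044.

0.044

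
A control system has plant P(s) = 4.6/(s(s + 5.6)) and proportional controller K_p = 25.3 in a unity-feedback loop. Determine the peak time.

T_p = 0.302 s

The closed-loop denominator s² + 5.6s + 116.4 gives ω_n = √116.4 = 10.79 and ζ = 5.6/(2ω_n) = 0.2595.
Damped frequency ω_d = ω_n√(1−ζ²) = 10.42 rad/s, so peak time T_p = π/ω_d = 0.302 s.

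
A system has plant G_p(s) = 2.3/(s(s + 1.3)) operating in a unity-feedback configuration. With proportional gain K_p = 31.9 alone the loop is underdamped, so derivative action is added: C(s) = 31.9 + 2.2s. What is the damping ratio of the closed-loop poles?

ζ = 0.371

Forward path: (31.9 + 2.2s)·2.3/(s(s+1.3)). The closed-loop characteristic equation is s² + (1.3 + 2.3·2.2)s + 2.3·31.9 = 0.
That is s² + 6.36s + 73.37 = 0, so ω_n = 8.566 rad/s and ζ = 6.36/(2·8.566) = 0.3713.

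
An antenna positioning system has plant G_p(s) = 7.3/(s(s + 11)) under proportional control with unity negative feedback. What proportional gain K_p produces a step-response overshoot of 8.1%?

From %OS = 100·exp(−πζ/√(1−ζ²)) = 8.1%, ζ = −ln(0.081)/√(π²+ln²(0.081)) = 0.6247.
Characteristic equation s² + 11s + 7.3K_p = 0 gives ζ = 11/(2√(7.3K_p)).
Setting ζ = 0.6247: √(7.3K_p) = 11/(2·0.6247) = 8.804, so K_p = 77.51/7.3 = 10.6.

K_p = 10.6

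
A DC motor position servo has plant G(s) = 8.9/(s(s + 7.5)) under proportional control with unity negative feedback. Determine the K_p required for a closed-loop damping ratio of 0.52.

Closed-loop characteristic equation: s² + 7.5s + K_p·8.9 = 0.
So ω_n = √(8.9K_p) and 2ζω_n = 7.5, giving ζ = 7.5/(2√(8.9K_p)).
Setting ζ = 0.52: √(8.9K_p) = 7.5/(2·0.52) = 7.212, so K_p = 52.01/8.9 = 5.84.

K_p = 5.84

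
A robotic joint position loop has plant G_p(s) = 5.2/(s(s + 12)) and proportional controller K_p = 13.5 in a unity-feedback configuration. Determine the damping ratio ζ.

The closed-loop denominator is s(s+12) + 13.5·5.2 = s² + 12s + 70.2.
Matching s² + 2ζω_n s + ω_n²: ω_n = √70.2 = 8.379 rad/s and 2ζω_n = 12, so ζ = 12/(2·8.379) = 0.716.

ζ = 0.716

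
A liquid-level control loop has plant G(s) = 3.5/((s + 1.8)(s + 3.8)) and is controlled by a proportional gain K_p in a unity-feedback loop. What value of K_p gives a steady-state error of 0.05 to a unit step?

Steady-state error for a unit step on this type-0 loop is 1/(1 + K_p·G(0)).
G(0) = 0.5117. Require 1/(1 + K_p·0.5117) = 0.05, so 1 + 0.5117·K_p = 20.
K_p = (20 − 1)/0.5117 = 37.1.

K_p = 37.1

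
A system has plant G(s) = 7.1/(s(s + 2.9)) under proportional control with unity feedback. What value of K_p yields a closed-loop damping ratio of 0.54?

Closed-loop characteristic equation: s² + 2.9s + K_p·7.1 = 0.
So ω_n = √(7.1K_p) and 2ζω_n = 2.9, giving ζ = 2.9/(2√(7.1K_p)).
Setting ζ = 0.54: √(7.1K_p) = 2.9/(2·0.54) = 2.685, so K_p = 7.21/7.1 = 1.02.

K_p = 1.02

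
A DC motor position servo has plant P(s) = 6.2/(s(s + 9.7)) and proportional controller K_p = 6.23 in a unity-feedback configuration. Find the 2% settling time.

T_s ≈ 0.825 s

The closed-loop denominator s² + 9.7s + 38.63 gives ω_n = √38.63 = 6.215 and ζ = 9.7/(2ω_n) = 0.7804.
2% settling time T_s ≈ 4/(ζω_n) = 4/4.85 = 0.825 s.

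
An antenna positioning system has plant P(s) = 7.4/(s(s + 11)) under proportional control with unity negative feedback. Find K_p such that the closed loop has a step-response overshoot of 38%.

K_p = 47.2

From %OS = 100·exp(−πζ/√(1−ζ²)) = 38%, ζ = −ln(0.38)/√(π²+ln²(0.38)) = 0.2943.
Characteristic equation s² + 11s + 7.4K_p = 0 gives ζ = 11/(2√(7.4K_p)).
Setting ζ = 0.2943: √(7.4K_p) = 11/(2·0.2943) = 18.69, so K_p = 349.1/7.4 = 47.2.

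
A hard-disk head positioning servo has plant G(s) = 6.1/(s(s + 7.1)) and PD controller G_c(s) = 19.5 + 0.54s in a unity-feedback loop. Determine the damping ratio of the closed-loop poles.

ζ = 0.477

Forward path: (19.5 + 0.54s)·6.1/(s(s+7.1)). The closed-loop characteristic equation is s² + (7.1 + 6.1·0.54)s + 6.1·19.5 = 0.
That is s² + 10.39s + 118.9 = 0, so ω_n = 10.91 rad/s and ζ = 10.39/(2·10.91) = 0.4765.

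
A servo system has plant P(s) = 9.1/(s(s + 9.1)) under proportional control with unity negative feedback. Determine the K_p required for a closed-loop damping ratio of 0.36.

Closed-loop characteristic equation: s² + 9.1s + K_p·9.1 = 0.
So ω_n = √(9.1K_p) and 2ζω_n = 9.1, giving ζ = 9.1/(2√(9.1K_p)).
Setting ζ = 0.36: √(9.1K_p) = 9.1/(2·0.36) = 12.64, so K_p = 159.7/9.1 = 17.6.

K_p = 17.6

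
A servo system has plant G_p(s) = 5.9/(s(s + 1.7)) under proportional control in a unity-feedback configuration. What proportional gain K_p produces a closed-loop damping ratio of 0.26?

K_p = 1.81

Closed-loop characteristic equation: s² + 1.7s + K_p·5.9 = 0.
So ω_n = √(5.9K_p) and 2ζω_n = 1.7, giving ζ = 1.7/(2√(5.9K_p)).
Setting ζ = 0.26: √(5.9K_p) = 1.7/(2·0.26) = 3.269, so K_p = 10.69/5.9 = 1.81.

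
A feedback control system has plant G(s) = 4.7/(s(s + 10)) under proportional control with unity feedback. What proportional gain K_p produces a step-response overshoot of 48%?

From %OS = 100·exp(−πζ/√(1−ζ²)) = 48%, ζ = −ln(0.48)/√(π²+ln²(0.48)) = 0.2275.
Characteristic equation s² + 10s + 4.7K_p = 0 gives ζ = 10/(2√(4.7K_p)).
Setting ζ = 0.2275: √(4.7K_p) = 10/(2·0.2275) = 21.98, so K_p = 483/4.7 = 103.

K_p = 103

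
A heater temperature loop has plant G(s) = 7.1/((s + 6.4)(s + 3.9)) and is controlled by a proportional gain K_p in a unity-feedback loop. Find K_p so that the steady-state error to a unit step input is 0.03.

K_p = 114

For a type-0 loop with proportional control, e_ss = 1/(1 + K_p·G(0)).
G(0) = 0.2845. Require 1/(1 + K_p·0.2845) = 0.03, so 1 + 0.2845·K_p = 33.33.
K_p = (33.33 − 1)/0.2845 = 114.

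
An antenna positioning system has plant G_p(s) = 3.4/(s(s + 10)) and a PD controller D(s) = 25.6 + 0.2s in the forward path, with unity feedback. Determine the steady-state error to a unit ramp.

0.115

The loop has one pole at the origin (type 1). Velocity error constant K_v = lim_{s→0} s·D(s)G_p(s) = 25.6·3.4/10 = 8.704.
Steady-state error to a unit ramp: e_ss = 1/K_v = 0.115.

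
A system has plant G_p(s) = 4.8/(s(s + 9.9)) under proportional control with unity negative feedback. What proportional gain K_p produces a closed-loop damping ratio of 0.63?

K_p = 12.9

Closed-loop characteristic equation: s² + 9.9s + K_p·4.8 = 0.
So ω_n = √(4.8K_p) and 2ζω_n = 9.9, giving ζ = 9.9/(2√(4.8K_p)).
Setting ζ = 0.63: √(4.8K_p) = 9.9/(2·0.63) = 7.857, so K_p = 61.73/4.8 = 12.9.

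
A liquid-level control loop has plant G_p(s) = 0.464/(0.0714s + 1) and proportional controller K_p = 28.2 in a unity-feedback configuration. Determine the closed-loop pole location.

Closed loop: T(s) = K_p·G_p/(1+K_p·G_p) = 13.08/(0.0714s + 1 + 13.08), with pole at s = −(1 + 13.08)/0.0714 = −197.3.

s = -197.3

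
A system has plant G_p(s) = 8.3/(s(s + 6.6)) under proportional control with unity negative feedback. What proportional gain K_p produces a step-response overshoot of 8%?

From %OS = 100·exp(−πζ/√(1−ζ²)) = 8%, ζ = −ln(0.08)/√(π²+ln²(0.08)) = 0.6266.
Characteristic equation s² + 6.6s + 8.3K_p = 0 gives ζ = 6.6/(2√(8.3K_p)).
Setting ζ = 0.6266: √(8.3K_p) = 6.6/(2·0.6266) = 5.267, so K_p = 27.74/8.3 = 3.34.

K_p = 3.34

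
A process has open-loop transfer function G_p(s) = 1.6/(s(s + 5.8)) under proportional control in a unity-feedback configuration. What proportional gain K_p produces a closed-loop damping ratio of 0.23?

K_p = 99.4

Closed-loop characteristic equation: s² + 5.8s + K_p·1.6 = 0.
So ω_n = √(1.6K_p) and 2ζω_n = 5.8, giving ζ = 5.8/(2√(1.6K_p)).
Setting ζ = 0.23: √(1.6K_p) = 5.8/(2·0.23) = 12.61, so K_p = 159/1.6 = 99.4.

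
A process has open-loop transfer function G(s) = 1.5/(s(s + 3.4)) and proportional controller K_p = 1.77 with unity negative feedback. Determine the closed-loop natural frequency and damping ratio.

ω_n = 1.63 rad/s, ζ = 1.04

With unity feedback the closed-loop characteristic equation is s² + 3.4s + 1.77·1.5 = s² + 3.4s + 2.655 = 0.
Matching s² + 2ζω_n s + ω_n²: ω_n = √2.655 = 1.629 rad/s and 2ζω_n = 3.4, so ζ = 3.4/(2·1.629) = 1.04.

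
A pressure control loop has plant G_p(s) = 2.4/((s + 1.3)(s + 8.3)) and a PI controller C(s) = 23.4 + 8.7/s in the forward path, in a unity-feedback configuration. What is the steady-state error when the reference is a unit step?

0

The open loop C(s)G_p(s) has a pole at the origin (type 1), so the static position error constant is infinite and e_ss = 1/(1+∞) = 0.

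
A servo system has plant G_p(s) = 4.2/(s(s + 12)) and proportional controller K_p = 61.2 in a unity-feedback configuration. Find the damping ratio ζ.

1 + K_p·G_p(s) = 0 gives s² + 12s + 257 = 0.
So ω_n² = 257 ⇒ ω_n = 16.03 rad/s, and ζ = 12/(2ω_n) = 0.374.

ζ = 0.374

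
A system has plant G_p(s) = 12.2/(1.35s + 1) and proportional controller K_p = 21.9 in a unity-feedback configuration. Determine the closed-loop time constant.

Closed loop: T(s) = K_p·G_p/(1+K_p·G_p) = 267.2/(1.35s + 1 + 267.2), with pole at s = −(1 + 267.2)/1.35 = −198.7.
Closed-loop time constant τ = 1/198.7 = 0.00503 s.

τ = 0.00503 s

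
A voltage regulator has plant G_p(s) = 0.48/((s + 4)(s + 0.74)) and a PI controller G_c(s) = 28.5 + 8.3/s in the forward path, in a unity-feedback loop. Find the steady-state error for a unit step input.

0

The open loop G_c(s)G_p(s) has a pole at the origin (type 1), so the static position error constant is infinite and e_ss = 1/(1+∞) = 0.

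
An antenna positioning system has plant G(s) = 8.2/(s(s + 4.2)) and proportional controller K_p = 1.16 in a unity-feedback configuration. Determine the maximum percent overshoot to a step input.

From 1 + K_pG(s) = 0: s² + 4.2s + 9.512 = 0 ⇒ ω_n = 3.084, ζ = 0.6809.
%OS = 100·exp(−πζ/√(1−ζ²)) = 100·exp(−π·0.6809/√0.5364) = 5.39%.

5.39%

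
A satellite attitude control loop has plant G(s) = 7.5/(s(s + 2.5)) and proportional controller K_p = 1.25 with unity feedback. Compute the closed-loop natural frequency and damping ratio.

With unity feedback the closed-loop characteristic equation is s² + 2.5s + 1.25·7.5 = s² + 2.5s + 9.375 = 0.
Matching s² + 2ζω_n s + ω_n²: ω_n = √9.375 = 3.062 rad/s and 2ζω_n = 2.5, so ζ = 2.5/(2·3.062) = 0.408.

ω_n = 3.06 rad/s, ζ = 0.408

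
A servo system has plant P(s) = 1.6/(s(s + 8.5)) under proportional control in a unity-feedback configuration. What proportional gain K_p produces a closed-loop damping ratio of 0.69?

Closed-loop characteristic equation: s² + 8.5s + K_p·1.6 = 0.
So ω_n = √(1.6K_p) and 2ζω_n = 8.5, giving ζ = 8.5/(2√(1.6K_p)).
Setting ζ = 0.69: √(1.6K_p) = 8.5/(2·0.69) = 6.159, so K_p = 37.94/1.6 = 23.7.

K_p = 23.7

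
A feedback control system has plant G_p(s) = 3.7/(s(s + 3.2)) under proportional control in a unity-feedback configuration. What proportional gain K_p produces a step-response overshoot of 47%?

K_p = 12.7

From %OS = 100·exp(−πζ/√(1−ζ²)) = 47%, ζ = −ln(0.47)/√(π²+ln²(0.47)) = 0.2337.
Characteristic equation s² + 3.2s + 3.7K_p = 0 gives ζ = 3.2/(2√(3.7K_p)).
Setting ζ = 0.2337: √(3.7K_p) = 3.2/(2·0.2337) = 6.847, so K_p = 46.88/3.7 = 12.7.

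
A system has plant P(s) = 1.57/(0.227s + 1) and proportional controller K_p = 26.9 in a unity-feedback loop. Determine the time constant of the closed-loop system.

Closed loop: T(s) = K_p·P/(1+K_p·P) = 42.23/(0.227s + 1 + 42.23), with pole at s = −(1 + 42.23)/0.227 = −190.5.
Closed-loop time constant τ = 1/190.5 = 0.00525 s.

τ = 0.00525 s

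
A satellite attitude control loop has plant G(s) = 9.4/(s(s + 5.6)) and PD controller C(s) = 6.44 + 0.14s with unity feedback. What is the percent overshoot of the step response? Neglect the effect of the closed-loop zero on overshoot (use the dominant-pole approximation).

21%

Forward path: (6.44 + 0.14s)·9.4/(s(s+5.6)). The closed-loop characteristic equation is s² + (5.6 + 9.4·0.14)s + 9.4·6.44 = 0.
That is s² + 6.916s + 60.54 = 0, so ω_n = 7.78 rad/s and ζ = 6.916/(2·7.78) = 0.4444.
%OS = 100·exp(−πζ/√(1−ζ²)) = 21%.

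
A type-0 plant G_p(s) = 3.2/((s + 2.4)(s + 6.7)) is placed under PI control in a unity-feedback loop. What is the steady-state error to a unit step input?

The PI controller's integrator makes the forward path type 1, so e_ss to a step is zero.

0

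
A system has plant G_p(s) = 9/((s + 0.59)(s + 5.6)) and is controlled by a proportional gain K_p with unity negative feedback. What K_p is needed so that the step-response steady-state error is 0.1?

K_p = 3.3

Steady-state error for a unit step on this type-0 loop is 1/(1 + K_p·G_p(0)).
G_p(0) = 2.724. Require 1/(1 + K_p·2.724) = 0.1, so 1 + 2.724·K_p = 10.
K_p = (10 − 1)/2.724 = 3.3.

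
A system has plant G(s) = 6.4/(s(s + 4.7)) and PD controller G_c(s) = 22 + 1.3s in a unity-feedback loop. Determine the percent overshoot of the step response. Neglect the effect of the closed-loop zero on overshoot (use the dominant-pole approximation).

12.7%

Forward path: (22 + 1.3s)·6.4/(s(s+4.7)). The closed-loop characteristic equation is s² + (4.7 + 6.4·1.3)s + 6.4·22 = 0.
That is s² + 13.02s + 140.8 = 0, so ω_n = 11.87 rad/s and ζ = 13.02/(2·11.87) = 0.5486.
%OS = 100·exp(−πζ/√(1−ζ²)) = 12.7%.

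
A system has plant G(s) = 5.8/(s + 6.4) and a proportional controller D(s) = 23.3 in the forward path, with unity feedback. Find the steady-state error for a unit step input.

The loop is type 0. Static position error constant K_pos = D(0)·G(0) = 23.3·0.9062 = 21.12.
Steady-state error to a unit step: e_ss = 1/(1+K_pos) = 1/22.12 = 0.0452.

0.0452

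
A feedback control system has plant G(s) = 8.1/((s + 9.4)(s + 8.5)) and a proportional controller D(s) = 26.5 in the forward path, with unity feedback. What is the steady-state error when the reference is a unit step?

The loop is type 0. Static position error constant K_pos = D(0)·G(0) = 26.5·0.1014 = 2.686.
Steady-state error to a unit step: e_ss = 1/(1+K_pos) = 1/3.686 = 0.271.

0.271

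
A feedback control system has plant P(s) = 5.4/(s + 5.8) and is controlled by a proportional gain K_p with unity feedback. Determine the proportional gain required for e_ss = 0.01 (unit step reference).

Steady-state error for a unit step on this type-0 loop is 1/(1 + K_p·P(0)).
P(0) = 0.931. Require 1/(1 + K_p·0.931) = 0.01, so 1 + 0.931·K_p = 100.
K_p = (100 − 1)/0.931 = 106.

K_p = 106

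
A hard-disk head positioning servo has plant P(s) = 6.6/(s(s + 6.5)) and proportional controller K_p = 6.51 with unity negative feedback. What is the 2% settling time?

T_s ≈ 1.23 s

From 1 + K_pP(s) = 0: s² + 6.5s + 42.97 = 0 ⇒ ω_n = 6.555, ζ = 0.4958.
2% settling time T_s ≈ 4/(ζω_n) = 4/3.25 = 1.23 s.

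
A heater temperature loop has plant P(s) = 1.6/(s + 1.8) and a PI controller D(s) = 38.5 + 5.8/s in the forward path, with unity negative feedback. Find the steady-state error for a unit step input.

The open loop D(s)P(s) has a pole at the origin (type 1), so the static position error constant is infinite and e_ss = 1/(1+∞) = 0.

0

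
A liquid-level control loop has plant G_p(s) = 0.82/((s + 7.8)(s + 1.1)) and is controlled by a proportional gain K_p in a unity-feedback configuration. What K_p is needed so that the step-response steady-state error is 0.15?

K_p = 59.3

Steady-state error for a unit step on this type-0 loop is 1/(1 + K_p·G_p(0)).
G_p(0) = 0.09557. Require 1/(1 + K_p·0.09557) = 0.15, so 1 + 0.09557·K_p = 6.667.
K_p = (6.667 − 1)/0.09557 = 59.3.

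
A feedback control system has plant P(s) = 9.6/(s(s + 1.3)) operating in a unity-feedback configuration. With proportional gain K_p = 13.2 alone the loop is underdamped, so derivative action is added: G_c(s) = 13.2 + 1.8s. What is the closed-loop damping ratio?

ζ = 0.825

Forward path: (13.2 + 1.8s)·9.6/(s(s+1.3)). The closed-loop characteristic equation is s² + (1.3 + 9.6·1.8)s + 9.6·13.2 = 0.
That is s² + 18.58s + 126.7 = 0, so ω_n = 11.26 rad/s and ζ = 18.58/(2·11.26) = 0.8253.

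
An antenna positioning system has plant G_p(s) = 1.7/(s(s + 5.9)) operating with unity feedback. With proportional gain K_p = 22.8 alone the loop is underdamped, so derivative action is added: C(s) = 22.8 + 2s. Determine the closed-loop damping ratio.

Forward path: (22.8 + 2s)·1.7/(s(s+5.9)). The closed-loop characteristic equation is s² + (5.9 + 1.7·2)s + 1.7·22.8 = 0.
That is s² + 9.3s + 38.76 = 0, so ω_n = 6.226 rad/s and ζ = 9.3/(2·6.226) = 0.7469.

ζ = 0.747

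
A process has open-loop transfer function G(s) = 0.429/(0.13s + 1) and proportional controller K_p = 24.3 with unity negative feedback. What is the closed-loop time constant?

Closed loop: T(s) = K_p·G/(1+K_p·G) = 10.42/(0.13s + 1 + 10.42), with pole at s = −(1 + 10.42)/0.13 = −87.88.
Closed-loop time constant τ = 1/87.88 = 0.0114 s.

τ = 0.0114 s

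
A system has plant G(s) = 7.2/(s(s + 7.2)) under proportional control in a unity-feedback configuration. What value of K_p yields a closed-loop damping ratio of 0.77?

K_p = 3.04

Closed-loop characteristic equation: s² + 7.2s + K_p·7.2 = 0.
So ω_n = √(7.2K_p) and 2ζω_n = 7.2, giving ζ = 7.2/(2√(7.2K_p)).
Setting ζ = 0.77: √(7.2K_p) = 7.2/(2·0.77) = 4.675, so K_p = 21.86/7.2 = 3.04.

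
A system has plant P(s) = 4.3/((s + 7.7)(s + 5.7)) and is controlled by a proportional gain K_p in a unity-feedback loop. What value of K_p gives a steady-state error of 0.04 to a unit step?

K_p = 245

For a type-0 loop with proportional control, e_ss = 1/(1 + K_p·P(0)).
P(0) = 0.09797. Require 1/(1 + K_p·0.09797) = 0.04, so 1 + 0.09797·K_p = 25.
K_p = (25 − 1)/0.09797 = 245.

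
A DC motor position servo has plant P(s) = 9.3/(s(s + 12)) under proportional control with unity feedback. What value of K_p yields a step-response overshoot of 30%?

From %OS = 100·exp(−πζ/√(1−ζ²)) = 30%, ζ = −ln(0.3)/√(π²+ln²(0.3)) = 0.3579.
Characteristic equation s² + 12s + 9.3K_p = 0 gives ζ = 12/(2√(9.3K_p)).
Setting ζ = 0.3579: √(9.3K_p) = 12/(2·0.3579) = 16.77, so K_p = 281.1/9.3 = 30.2.

K_p = 30.2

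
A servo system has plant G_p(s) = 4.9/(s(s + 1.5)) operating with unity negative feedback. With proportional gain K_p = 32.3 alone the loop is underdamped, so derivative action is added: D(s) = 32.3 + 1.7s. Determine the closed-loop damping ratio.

ζ = 0.391

Forward path: (32.3 + 1.7s)·4.9/(s(s+1.5)). The closed-loop characteristic equation is s² + (1.5 + 4.9·1.7)s + 4.9·32.3 = 0.
That is s² + 9.83s + 158.3 = 0, so ω_n = 12.58 rad/s and ζ = 9.83/(2·12.58) = 0.3907.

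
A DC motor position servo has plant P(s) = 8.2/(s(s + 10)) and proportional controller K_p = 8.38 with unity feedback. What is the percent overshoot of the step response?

9.29%

The closed-loop denominator s² + 10s + 68.72 gives ω_n = √68.72 = 8.29 and ζ = 10/(2ω_n) = 0.6032.
%OS = 100·exp(−πζ/√(1−ζ²)) = 100·exp(−π·0.6032/√0.6362) = 9.29%.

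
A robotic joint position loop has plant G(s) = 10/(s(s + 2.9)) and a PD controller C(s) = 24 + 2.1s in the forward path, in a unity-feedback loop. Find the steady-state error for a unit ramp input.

0.0121

The loop has one pole at the origin (type 1). Velocity error constant K_v = lim_{s→0} s·C(s)G(s) = 24·10/2.9 = 82.76.
Steady-state error to a unit ramp: e_ss = 1/K_v = 0.0121.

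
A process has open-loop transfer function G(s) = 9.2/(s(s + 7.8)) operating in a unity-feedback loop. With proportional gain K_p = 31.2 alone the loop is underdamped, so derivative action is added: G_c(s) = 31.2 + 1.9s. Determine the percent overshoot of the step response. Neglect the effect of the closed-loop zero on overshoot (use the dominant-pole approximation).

Forward path: (31.2 + 1.9s)·9.2/(s(s+7.8)). The closed-loop characteristic equation is s² + (7.8 + 9.2·1.9)s + 9.2·31.2 = 0.
That is s² + 25.28s + 287 = 0, so ω_n = 16.94 rad/s and ζ = 25.28/(2·16.94) = 0.7461.
%OS = 100·exp(−πζ/√(1−ζ²)) = 2.96%.

2.96%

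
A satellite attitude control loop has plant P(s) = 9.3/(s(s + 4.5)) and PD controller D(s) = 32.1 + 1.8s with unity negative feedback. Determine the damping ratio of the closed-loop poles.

ζ = 0.615

Forward path: (32.1 + 1.8s)·9.3/(s(s+4.5)). The closed-loop characteristic equation is s² + (4.5 + 9.3·1.8)s + 9.3·32.1 = 0.
That is s² + 21.24s + 298.5 = 0, so ω_n = 17.28 rad/s and ζ = 21.24/(2·17.28) = 0.6147.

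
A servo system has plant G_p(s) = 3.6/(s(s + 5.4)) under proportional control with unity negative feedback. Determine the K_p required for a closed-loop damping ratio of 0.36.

Closed-loop characteristic equation: s² + 5.4s + K_p·3.6 = 0.
So ω_n = √(3.6K_p) and 2ζω_n = 5.4, giving ζ = 5.4/(2√(3.6K_p)).
Setting ζ = 0.36: √(3.6K_p) = 5.4/(2·0.36) = 7.5, so K_p = 56.25/3.6 = 15.6.

K_p = 15.6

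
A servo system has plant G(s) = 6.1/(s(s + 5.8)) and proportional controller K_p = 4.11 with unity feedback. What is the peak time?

T_p = 0.77 s

The closed-loop denominator s² + 5.8s + 25.07 gives ω_n = √25.07 = 5.007 and ζ = 5.8/(2ω_n) = 0.5792.
Damped frequency ω_d = ω_n√(1−ζ²) = 4.082 rad/s, so peak time T_p = π/ω_d = 0.77 s.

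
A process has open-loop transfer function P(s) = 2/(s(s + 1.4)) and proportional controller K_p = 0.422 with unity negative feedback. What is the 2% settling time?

T_s ≈ 5.71 s

From 1 + K_pP(s) = 0: s² + 1.4s + 0.844 = 0 ⇒ ω_n = 0.9187, ζ = 0.762.
2% settling time T_s ≈ 4/(ζω_n) = 4/0.7 = 5.71 s.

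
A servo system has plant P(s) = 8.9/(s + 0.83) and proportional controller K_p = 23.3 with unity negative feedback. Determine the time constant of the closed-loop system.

τ = 0.0048 s

Closed-loop transfer function: T(s) = K_p·P(s)/(1 + K_p·P(s)) = 207.4/(s + 0.83 + 207.4) = 207.4/(s + 208.2).
Time constant τ = 1/208.2 = 0.0048 s.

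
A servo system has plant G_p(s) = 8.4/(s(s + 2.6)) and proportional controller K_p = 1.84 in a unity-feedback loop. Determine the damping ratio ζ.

With unity feedback the closed-loop characteristic equation is s² + 2.6s + 1.84·8.4 = s² + 2.6s + 15.46 = 0.
Matching s² + 2ζω_n s + ω_n²: ω_n = √15.46 = 3.931 rad/s and 2ζω_n = 2.6, so ζ = 2.6/(2·3.931) = 0.331.

ζ = 0.331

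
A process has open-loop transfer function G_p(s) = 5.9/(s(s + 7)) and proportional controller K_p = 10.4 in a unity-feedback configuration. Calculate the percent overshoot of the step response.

20.8%

From 1 + K_pG_p(s) = 0: s² + 7s + 61.36 = 0 ⇒ ω_n = 7.833, ζ = 0.4468.
%OS = 100·exp(−πζ/√(1−ζ²)) = 100·exp(−π·0.4468/√0.8004) = 20.8%.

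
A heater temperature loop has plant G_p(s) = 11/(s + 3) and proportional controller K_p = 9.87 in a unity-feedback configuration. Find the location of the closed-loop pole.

Closed-loop transfer function: T(s) = K_p·G_p(s)/(1 + K_p·G_p(s)) = 108.6/(s + 3 + 108.6) = 108.6/(s + 111.6).
The closed-loop pole is at s = −111.6.

s = -111.6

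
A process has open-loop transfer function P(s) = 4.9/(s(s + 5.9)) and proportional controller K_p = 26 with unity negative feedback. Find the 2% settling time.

From 1 + K_pP(s) = 0: s² + 5.9s + 127.4 = 0 ⇒ ω_n = 11.29, ζ = 0.2614.
2% settling time T_s ≈ 4/(ζω_n) = 4/2.95 = 1.36 s.

T_s ≈ 1.36 s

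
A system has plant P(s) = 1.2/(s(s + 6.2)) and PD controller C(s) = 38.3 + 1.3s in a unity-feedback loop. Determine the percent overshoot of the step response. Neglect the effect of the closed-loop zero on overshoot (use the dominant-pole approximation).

Forward path: (38.3 + 1.3s)·1.2/(s(s+6.2)). The closed-loop characteristic equation is s² + (6.2 + 1.2·1.3)s + 1.2·38.3 = 0.
That is s² + 7.76s + 45.96 = 0, so ω_n = 6.779 rad/s and ζ = 7.76/(2·6.779) = 0.5723.
%OS = 100·exp(−πζ/√(1−ζ²)) = 11.2%.

11.2%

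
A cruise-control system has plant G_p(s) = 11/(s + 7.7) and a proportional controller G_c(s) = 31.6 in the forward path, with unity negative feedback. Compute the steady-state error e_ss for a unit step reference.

0.0217

The loop is type 0. Static position error constant K_pos = G_c(0)·G_p(0) = 31.6·1.429 = 45.14.
Steady-state error to a unit step: e_ss = 1/(1+K_pos) = 1/46.14 = 0.0217.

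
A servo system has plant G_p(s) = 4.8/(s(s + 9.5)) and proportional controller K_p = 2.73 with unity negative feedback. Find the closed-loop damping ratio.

ζ = 1.31

The closed-loop denominator is s(s+9.5) + 2.73·4.8 = s² + 9.5s + 13.1.
So ω_n² = 13.1 ⇒ ω_n = 3.62 rad/s, and ζ = 9.5/(2ω_n) = 1.31.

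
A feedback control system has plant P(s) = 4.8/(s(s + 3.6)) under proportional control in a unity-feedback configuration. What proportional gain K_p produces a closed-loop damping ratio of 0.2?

K_p = 16.9

Closed-loop characteristic equation: s² + 3.6s + K_p·4.8 = 0.
So ω_n = √(4.8K_p) and 2ζω_n = 3.6, giving ζ = 3.6/(2√(4.8K_p)).
Setting ζ = 0.2: √(4.8K_p) = 3.6/(2·0.2) = 9, so K_p = 81/4.8 = 16.9.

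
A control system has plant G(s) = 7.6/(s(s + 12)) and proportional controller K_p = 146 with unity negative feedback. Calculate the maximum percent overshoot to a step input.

56.3%

The closed-loop denominator s² + 12s + 1110 gives ω_n = √1110 = 33.31 and ζ = 12/(2ω_n) = 0.1801.
%OS = 100·exp(−πζ/√(1−ζ²)) = 100·exp(−π·0.1801/√0.9676) = 56.3%.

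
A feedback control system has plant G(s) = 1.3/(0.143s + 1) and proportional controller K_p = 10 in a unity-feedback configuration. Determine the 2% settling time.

Closed loop: T(s) = K_p·G/(1+K_p·G) = 13/(0.143s + 1 + 13), with pole at s = −(1 + 13)/0.143 = −97.9.
τ = 1/97.9 = 0.01021 s, so 2% settling time ≈ 4τ = 0.0409 s.

T_s ≈ 0.0409 s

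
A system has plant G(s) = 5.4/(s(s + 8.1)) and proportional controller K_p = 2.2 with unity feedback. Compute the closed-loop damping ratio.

ζ = 1.18

1 + K_p·G(s) = 0 gives s² + 8.1s + 11.88 = 0.
So ω_n² = 11.88 ⇒ ω_n = 3.447 rad/s, and ζ = 8.1/(2ω_n) = 1.18.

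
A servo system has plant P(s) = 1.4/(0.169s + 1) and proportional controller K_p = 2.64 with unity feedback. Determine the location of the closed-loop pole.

s = -27.79

Closed loop: T(s) = K_p·P/(1+K_p·P) = 3.696/(0.169s + 1 + 3.696), with pole at s = −(1 + 3.696)/0.169 = −27.79.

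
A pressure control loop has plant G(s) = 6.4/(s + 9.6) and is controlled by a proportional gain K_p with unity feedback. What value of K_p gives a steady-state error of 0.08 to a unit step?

K_p = 17.2

The loop is type 0, so e_ss(step) = 1/(1 + K_pos) with K_pos = K_p·G(0).
G(0) = 0.6667. Require 1/(1 + K_p·0.6667) = 0.08, so 1 + 0.6667·K_p = 12.5.
K_p = (12.5 − 1)/0.6667 = 17.2.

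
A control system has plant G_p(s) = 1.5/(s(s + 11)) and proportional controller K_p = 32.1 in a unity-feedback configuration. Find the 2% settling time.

T_s ≈ 0.727 s

Closed-loop characteristic equation: s² + 11s + 48.15 = 0, so ω_n = 6.939 rad/s and ζ = 11/(2·6.939) = 0.7926.
2% settling time T_s ≈ 4/(ζω_n) = 4/5.5 = 0.727 s.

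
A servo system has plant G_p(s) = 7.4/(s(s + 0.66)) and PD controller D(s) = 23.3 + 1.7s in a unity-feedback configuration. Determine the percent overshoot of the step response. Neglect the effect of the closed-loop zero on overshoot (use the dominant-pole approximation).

16%

Forward path: (23.3 + 1.7s)·7.4/(s(s+0.66)). The closed-loop characteristic equation is s² + (0.66 + 7.4·1.7)s + 7.4·23.3 = 0.
That is s² + 13.24s + 172.4 = 0, so ω_n = 13.13 rad/s and ζ = 13.24/(2·13.13) = 0.5042.
%OS = 100·exp(−πζ/√(1−ζ²)) = 16%.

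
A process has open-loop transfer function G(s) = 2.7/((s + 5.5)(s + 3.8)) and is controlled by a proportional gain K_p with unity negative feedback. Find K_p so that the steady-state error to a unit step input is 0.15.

Steady-state error for a unit step on this type-0 loop is 1/(1 + K_p·G(0)).
G(0) = 0.1292. Require 1/(1 + K_p·0.1292) = 0.15, so 1 + 0.1292·K_p = 6.667.
K_p = (6.667 − 1)/0.1292 = 43.9.

K_p = 43.9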